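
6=6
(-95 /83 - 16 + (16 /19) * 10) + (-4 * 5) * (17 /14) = -364389 /11039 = -33.01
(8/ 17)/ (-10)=-4/ 85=-0.05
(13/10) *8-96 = -428/5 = -85.60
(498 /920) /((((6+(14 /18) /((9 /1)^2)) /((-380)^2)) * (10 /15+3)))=3931744860 /1108393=3547.25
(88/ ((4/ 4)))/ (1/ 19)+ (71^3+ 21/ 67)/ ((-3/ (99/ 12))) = -131666271/ 134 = -982584.11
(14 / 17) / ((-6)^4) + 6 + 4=110167 / 11016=10.00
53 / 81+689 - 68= 50354 / 81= 621.65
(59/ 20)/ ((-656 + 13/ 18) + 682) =531/ 4810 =0.11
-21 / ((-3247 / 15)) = 315 / 3247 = 0.10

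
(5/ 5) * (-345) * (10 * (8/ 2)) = -13800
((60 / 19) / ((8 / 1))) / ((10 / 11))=33 / 76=0.43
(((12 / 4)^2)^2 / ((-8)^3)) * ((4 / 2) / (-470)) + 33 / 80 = 49713 / 120320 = 0.41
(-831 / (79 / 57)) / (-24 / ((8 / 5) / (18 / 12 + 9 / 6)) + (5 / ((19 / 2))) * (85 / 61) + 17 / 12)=658780236 / 47080603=13.99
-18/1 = -18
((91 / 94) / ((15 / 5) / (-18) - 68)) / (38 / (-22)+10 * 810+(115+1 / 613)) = -613613 / 354870093769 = -0.00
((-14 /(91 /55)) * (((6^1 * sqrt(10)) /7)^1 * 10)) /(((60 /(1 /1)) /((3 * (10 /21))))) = -1100 * sqrt(10) /637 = -5.46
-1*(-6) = 6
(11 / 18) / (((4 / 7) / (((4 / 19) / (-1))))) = -77 / 342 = -0.23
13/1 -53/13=116/13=8.92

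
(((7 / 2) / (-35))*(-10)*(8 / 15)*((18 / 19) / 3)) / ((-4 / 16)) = -64 / 95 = -0.67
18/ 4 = 9/ 2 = 4.50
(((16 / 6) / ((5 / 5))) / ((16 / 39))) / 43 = 13 / 86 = 0.15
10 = 10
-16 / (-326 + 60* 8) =-8 / 77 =-0.10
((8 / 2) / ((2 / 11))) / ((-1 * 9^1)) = -22 / 9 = -2.44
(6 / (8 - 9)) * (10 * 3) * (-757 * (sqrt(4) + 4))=817560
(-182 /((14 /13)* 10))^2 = 28561 /100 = 285.61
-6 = -6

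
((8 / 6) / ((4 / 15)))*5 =25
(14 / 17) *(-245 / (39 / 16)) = -54880 / 663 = -82.78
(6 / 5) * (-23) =-138 / 5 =-27.60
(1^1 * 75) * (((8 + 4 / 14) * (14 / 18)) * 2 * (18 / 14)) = 8700 / 7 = 1242.86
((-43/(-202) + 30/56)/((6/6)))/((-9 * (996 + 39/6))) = -0.00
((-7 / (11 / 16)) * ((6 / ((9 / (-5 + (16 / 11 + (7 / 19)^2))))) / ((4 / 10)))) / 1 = 7582400 / 131043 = 57.86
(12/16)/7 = 3/28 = 0.11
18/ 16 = 9/ 8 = 1.12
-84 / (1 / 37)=-3108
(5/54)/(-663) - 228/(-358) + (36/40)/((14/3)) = 372152843/448599060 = 0.83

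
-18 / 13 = -1.38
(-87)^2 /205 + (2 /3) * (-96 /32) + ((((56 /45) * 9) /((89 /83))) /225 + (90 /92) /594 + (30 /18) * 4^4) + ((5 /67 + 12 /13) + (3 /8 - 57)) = 2938266119766247 /7236941283000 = 406.01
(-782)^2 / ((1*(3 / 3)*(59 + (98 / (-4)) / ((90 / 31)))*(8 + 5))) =110074320 / 118313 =930.37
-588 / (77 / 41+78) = -24108 / 3275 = -7.36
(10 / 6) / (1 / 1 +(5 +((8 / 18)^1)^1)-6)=15 / 4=3.75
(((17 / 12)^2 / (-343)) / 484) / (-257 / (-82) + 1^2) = -11849 / 4052020896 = -0.00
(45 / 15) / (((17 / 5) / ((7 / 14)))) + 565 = 19225 / 34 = 565.44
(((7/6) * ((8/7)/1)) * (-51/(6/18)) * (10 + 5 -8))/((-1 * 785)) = 1428/785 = 1.82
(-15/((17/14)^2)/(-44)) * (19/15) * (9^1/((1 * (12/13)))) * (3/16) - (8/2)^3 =-12912257/203456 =-63.46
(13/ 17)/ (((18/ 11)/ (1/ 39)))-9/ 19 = -8053/ 17442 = -0.46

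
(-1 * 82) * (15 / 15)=-82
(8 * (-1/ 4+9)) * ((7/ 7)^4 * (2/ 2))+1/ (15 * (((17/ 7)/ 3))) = 5957/ 85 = 70.08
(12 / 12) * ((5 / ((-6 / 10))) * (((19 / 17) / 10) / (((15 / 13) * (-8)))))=247 / 2448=0.10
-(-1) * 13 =13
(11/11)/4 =1/4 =0.25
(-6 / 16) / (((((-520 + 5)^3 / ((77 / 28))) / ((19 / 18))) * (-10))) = -209 / 262254480000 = -0.00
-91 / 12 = -7.58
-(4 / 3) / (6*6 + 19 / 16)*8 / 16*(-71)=2272 / 1785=1.27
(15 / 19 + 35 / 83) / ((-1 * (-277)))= 1910 / 436829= 0.00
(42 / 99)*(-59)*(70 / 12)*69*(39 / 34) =-4322045 / 374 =-11556.27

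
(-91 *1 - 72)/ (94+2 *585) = -163/ 1264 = -0.13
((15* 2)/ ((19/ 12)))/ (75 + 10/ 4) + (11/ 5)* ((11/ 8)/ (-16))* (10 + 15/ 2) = -462019/ 150784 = -3.06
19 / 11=1.73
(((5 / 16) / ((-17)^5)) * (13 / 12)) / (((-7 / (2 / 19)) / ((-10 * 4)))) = -325 / 2266091772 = -0.00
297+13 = 310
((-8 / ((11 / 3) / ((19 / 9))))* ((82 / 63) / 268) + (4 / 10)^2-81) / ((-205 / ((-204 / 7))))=-19148055604 / 1665712125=-11.50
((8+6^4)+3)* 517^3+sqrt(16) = 180612255795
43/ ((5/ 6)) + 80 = 658/ 5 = 131.60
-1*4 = -4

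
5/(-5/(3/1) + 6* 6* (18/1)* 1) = 15/1939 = 0.01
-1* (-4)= 4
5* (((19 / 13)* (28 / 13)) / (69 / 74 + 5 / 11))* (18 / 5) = 7794864 / 190801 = 40.85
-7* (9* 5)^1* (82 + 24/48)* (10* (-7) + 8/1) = 1611225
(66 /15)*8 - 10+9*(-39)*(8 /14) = -175.37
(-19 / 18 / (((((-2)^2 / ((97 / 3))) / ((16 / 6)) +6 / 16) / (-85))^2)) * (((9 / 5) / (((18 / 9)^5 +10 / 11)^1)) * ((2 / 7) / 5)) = -18186016288 / 135479043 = -134.23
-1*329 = -329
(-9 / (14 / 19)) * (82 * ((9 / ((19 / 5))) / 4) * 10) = -83025 / 14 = -5930.36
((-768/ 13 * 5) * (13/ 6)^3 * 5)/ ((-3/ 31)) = 4191200/ 27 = 155229.63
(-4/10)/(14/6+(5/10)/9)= -36/215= -0.17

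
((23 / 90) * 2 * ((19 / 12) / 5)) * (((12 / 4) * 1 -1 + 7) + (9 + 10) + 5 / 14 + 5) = 204079 / 37800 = 5.40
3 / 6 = 1 / 2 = 0.50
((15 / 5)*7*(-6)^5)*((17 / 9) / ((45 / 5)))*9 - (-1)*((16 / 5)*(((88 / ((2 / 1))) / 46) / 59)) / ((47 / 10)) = -19672504288 / 63779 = -308447.99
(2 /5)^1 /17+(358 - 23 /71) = 2158717 /6035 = 357.70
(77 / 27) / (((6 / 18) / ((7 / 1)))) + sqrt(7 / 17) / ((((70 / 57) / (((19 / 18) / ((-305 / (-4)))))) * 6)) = 59.89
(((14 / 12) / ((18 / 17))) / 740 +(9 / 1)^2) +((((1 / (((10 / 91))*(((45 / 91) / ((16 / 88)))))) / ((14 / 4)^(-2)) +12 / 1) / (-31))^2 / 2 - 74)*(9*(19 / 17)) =-25619392825324301 / 39496004460000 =-648.66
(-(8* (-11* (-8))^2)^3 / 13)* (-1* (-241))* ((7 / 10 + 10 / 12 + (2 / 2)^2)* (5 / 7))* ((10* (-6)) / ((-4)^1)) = -10887712324525752320 / 91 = -119645190379403871.65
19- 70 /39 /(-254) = 94142 /4953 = 19.01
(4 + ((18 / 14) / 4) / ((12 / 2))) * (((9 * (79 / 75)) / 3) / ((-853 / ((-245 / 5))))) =125531 / 170600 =0.74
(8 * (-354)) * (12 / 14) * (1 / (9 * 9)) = -1888 / 63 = -29.97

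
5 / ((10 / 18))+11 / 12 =119 / 12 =9.92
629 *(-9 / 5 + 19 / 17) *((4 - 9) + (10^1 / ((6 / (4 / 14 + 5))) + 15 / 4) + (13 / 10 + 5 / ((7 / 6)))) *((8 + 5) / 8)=-77012429 / 8400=-9168.15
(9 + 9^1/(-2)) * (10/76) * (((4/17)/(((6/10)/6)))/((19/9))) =4050/6137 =0.66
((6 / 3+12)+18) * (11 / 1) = 352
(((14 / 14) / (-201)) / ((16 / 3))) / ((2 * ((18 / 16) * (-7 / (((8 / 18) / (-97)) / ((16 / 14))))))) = -1 / 4211352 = -0.00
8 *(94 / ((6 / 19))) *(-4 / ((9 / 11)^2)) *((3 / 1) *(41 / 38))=-3730672 / 81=-46057.68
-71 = -71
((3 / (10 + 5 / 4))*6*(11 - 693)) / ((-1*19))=5456 / 95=57.43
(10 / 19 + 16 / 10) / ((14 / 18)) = 1818 / 665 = 2.73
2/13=0.15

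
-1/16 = -0.06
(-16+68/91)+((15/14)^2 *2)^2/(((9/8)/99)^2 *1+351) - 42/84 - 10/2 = -703767697419/33936583954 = -20.74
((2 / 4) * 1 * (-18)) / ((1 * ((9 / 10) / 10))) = -100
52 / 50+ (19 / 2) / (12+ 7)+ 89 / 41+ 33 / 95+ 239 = 243.06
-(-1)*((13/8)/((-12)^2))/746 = 13/859392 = 0.00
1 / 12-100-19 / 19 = -1211 / 12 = -100.92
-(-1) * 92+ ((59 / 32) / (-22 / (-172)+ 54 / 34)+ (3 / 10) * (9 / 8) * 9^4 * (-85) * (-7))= 26447346657 / 20072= 1317623.89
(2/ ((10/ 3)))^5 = 243/ 3125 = 0.08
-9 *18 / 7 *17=-2754 / 7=-393.43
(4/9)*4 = 16/9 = 1.78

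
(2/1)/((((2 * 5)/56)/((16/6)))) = 448/15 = 29.87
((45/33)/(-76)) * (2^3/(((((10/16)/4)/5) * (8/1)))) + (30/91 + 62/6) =575639/57057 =10.09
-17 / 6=-2.83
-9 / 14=-0.64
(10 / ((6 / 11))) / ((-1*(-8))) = 55 / 24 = 2.29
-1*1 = -1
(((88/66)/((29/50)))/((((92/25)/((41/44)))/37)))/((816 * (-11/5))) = -0.01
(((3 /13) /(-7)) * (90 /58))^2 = 18225 /6964321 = 0.00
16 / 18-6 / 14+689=43436 / 63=689.46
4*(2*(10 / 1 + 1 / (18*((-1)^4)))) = 724 / 9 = 80.44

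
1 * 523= 523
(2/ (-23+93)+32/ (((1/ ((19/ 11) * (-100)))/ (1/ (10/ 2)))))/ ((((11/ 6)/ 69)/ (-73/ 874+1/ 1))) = -3068071101/ 80465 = -38129.26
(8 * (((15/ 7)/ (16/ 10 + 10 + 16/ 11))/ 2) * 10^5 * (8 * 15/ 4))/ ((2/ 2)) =4950000000/ 2513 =1969757.26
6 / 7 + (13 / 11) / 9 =685 / 693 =0.99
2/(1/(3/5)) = 6/5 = 1.20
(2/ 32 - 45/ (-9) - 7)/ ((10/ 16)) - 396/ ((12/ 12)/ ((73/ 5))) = -57847/ 10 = -5784.70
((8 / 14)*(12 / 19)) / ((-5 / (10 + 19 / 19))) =-528 / 665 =-0.79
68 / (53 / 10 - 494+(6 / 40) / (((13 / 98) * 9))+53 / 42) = -185640 / 1330363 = -0.14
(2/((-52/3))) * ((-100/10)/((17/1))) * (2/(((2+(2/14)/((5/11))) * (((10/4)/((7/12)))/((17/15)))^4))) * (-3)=-82572791/95954625000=-0.00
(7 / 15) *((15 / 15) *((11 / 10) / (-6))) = -77 / 900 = -0.09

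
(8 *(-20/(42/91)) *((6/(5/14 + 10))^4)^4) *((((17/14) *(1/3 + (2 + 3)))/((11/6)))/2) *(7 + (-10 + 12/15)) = 8276591593928318596793078170779648/38184581555228782468798980712890625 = 0.22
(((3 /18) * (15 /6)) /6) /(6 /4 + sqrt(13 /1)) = -5 /516 + 5 * sqrt(13) /774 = 0.01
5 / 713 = 0.01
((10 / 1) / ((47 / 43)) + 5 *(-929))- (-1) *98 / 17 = -3699439 / 799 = -4630.09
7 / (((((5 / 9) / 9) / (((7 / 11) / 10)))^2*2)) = 2250423 / 605000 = 3.72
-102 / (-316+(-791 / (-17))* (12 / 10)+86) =4335 / 7402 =0.59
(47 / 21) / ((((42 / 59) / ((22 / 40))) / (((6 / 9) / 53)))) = 0.02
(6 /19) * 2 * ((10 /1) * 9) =1080 /19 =56.84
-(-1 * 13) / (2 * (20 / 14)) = 91 / 20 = 4.55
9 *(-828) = -7452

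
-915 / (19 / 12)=-10980 / 19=-577.89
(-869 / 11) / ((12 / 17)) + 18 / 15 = -6643 / 60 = -110.72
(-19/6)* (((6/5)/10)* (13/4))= -247/200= -1.24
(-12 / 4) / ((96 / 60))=-15 / 8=-1.88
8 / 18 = 0.44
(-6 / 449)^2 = 36 / 201601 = 0.00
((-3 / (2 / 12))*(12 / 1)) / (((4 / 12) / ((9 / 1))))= -5832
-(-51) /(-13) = -51 /13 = -3.92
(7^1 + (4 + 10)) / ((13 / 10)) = 210 / 13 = 16.15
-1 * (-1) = 1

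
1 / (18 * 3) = 1 / 54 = 0.02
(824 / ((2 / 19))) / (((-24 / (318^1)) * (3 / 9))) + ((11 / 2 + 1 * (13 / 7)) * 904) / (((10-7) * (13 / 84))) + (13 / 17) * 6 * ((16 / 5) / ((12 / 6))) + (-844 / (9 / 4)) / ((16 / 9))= -297041.74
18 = 18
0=0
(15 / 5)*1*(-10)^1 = -30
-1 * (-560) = 560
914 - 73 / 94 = 85843 / 94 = 913.22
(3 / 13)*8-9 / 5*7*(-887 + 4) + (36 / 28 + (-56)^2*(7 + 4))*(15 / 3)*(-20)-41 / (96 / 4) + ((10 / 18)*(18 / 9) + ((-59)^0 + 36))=-112647373757 / 32760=-3438564.52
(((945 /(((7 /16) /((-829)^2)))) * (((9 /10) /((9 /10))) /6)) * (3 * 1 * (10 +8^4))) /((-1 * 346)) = -1523778234840 /173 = -8807966675.38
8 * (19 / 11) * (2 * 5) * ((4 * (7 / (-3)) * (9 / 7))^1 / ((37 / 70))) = -1276800 / 407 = -3137.10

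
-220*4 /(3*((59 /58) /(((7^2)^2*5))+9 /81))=-2637.99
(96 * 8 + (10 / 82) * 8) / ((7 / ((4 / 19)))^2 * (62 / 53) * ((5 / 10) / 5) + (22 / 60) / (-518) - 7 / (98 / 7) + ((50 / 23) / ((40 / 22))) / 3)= 796324135040 / 133823766751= 5.95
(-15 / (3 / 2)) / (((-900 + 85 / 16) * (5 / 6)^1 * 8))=24 / 14315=0.00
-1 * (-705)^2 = -497025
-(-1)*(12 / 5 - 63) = -303 / 5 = -60.60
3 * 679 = 2037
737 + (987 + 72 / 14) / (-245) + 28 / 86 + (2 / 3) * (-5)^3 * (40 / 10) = 17696264 / 44247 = 399.94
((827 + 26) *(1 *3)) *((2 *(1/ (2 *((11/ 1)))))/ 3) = 77.55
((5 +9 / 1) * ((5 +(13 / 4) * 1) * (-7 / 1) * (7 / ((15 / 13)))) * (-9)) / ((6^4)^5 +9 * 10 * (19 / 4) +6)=13377 / 1107926800019215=0.00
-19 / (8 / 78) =-741 / 4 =-185.25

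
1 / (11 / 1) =1 / 11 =0.09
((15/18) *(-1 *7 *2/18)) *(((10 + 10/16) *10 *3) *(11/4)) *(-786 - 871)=941411.89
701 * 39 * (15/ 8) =410085/ 8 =51260.62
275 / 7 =39.29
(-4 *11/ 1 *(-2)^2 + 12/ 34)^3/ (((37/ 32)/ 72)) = -61341145933824/ 181781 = -337445310.20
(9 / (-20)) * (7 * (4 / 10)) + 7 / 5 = 7 / 50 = 0.14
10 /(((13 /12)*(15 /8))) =64 /13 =4.92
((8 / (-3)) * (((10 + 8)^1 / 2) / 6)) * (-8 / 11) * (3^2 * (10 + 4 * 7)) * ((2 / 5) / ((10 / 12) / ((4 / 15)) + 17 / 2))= 58368 / 1705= 34.23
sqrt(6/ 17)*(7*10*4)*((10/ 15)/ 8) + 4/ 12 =1/ 3 + 70*sqrt(102)/ 51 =14.20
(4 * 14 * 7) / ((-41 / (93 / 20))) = -9114 / 205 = -44.46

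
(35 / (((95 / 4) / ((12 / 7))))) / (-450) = -8 / 1425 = -0.01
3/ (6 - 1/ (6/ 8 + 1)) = 21/ 38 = 0.55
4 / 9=0.44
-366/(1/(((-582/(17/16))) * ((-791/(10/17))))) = -1347939936/5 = -269587987.20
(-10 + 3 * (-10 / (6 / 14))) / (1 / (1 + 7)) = -640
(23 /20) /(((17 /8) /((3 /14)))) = 69 /595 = 0.12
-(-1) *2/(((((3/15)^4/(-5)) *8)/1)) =-3125/4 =-781.25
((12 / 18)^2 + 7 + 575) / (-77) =-5242 / 693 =-7.56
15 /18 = 5 /6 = 0.83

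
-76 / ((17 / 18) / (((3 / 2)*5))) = -10260 / 17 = -603.53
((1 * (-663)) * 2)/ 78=-17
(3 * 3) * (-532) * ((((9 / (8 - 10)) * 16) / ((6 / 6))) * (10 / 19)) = 181440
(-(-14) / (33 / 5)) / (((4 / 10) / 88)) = 1400 / 3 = 466.67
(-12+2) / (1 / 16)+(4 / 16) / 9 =-5759 / 36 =-159.97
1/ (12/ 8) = 2/ 3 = 0.67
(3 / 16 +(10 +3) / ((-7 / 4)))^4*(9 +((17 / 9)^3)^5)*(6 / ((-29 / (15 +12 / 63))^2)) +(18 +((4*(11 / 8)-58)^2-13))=74967445388145440569147301505697 / 1190603282831934760599552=62965932.04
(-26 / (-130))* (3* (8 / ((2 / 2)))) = 24 / 5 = 4.80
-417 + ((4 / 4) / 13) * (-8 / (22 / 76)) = -59935 / 143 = -419.13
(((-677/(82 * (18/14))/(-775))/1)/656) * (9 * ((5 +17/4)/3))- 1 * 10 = -5002480657/500265600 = -10.00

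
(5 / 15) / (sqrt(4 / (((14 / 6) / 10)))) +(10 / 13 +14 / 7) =sqrt(210) / 180 +36 / 13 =2.85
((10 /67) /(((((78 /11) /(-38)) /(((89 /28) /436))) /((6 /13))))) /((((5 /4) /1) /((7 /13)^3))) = -911449 /2711552779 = -0.00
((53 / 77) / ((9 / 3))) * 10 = 530 / 231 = 2.29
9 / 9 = 1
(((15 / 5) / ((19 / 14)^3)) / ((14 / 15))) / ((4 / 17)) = 37485 / 6859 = 5.47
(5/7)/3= 5/21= 0.24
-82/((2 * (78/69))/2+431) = -1886/9939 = -0.19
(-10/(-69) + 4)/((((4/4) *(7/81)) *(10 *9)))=429/805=0.53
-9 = -9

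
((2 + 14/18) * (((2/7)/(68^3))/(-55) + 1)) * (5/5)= 33626755/12105632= 2.78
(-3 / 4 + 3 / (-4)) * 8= -12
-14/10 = -7/5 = -1.40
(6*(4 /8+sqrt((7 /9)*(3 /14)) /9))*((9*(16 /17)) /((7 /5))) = 80*sqrt(6) /119+2160 /119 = 19.80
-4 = -4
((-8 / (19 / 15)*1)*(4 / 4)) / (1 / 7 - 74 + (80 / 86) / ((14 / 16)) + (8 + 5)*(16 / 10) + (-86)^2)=-60200 / 70000617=-0.00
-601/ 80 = -7.51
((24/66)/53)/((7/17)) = 68/4081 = 0.02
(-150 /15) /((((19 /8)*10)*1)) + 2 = 30 /19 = 1.58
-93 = -93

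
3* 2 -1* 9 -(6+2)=-11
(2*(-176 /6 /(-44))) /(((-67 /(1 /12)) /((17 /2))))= -17 /1206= -0.01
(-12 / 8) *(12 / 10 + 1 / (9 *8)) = -1.82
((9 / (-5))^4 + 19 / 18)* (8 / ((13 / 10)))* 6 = 2079568 / 4875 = 426.58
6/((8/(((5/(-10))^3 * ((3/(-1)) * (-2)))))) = -0.56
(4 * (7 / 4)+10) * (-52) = -884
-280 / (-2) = 140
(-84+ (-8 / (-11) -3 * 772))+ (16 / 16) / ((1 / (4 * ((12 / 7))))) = -2392.42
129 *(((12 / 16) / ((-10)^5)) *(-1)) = 387 / 400000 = 0.00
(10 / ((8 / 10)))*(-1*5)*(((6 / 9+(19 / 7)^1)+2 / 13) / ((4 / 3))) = -120625 / 728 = -165.69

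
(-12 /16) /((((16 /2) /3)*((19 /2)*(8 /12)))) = -27 /608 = -0.04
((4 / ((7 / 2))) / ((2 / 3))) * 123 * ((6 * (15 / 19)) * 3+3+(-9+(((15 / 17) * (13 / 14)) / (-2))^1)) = 1644.87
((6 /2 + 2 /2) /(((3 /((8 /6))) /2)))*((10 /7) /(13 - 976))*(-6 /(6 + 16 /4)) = 0.00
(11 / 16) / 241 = 11 / 3856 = 0.00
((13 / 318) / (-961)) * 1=-13 / 305598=-0.00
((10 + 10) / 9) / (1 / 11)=220 / 9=24.44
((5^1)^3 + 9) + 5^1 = 139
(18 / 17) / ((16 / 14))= 63 / 68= 0.93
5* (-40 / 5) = -40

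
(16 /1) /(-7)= -2.29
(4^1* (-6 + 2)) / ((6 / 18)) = -48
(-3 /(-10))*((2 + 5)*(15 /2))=63 /4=15.75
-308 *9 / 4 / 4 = -173.25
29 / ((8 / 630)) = 9135 / 4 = 2283.75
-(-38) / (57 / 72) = 48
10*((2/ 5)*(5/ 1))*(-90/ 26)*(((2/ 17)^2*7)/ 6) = -4200/ 3757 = -1.12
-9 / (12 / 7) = -21 / 4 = -5.25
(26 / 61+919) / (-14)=-56085 / 854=-65.67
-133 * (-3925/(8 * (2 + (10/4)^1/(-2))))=522025/6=87004.17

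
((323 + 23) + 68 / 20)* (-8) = -13976 / 5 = -2795.20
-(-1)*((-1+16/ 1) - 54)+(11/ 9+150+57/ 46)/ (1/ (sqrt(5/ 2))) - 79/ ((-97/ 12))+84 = 5313/ 97+63119*sqrt(10)/ 828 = 295.84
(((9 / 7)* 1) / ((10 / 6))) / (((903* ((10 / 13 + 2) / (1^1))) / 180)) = 0.06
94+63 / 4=439 / 4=109.75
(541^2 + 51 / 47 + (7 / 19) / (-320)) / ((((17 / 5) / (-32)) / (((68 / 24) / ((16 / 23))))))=-1923647143153 / 171456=-11219479.88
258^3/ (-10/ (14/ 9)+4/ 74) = -4447939608/ 1651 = -2694088.19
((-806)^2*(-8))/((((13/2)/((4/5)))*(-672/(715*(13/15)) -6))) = 90288.06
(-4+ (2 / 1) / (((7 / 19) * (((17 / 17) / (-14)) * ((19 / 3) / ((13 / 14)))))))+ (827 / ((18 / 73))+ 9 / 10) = 1052006 / 315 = 3339.70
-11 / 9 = -1.22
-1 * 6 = -6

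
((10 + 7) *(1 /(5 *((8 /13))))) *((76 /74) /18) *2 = 4199 /6660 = 0.63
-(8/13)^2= -64/169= -0.38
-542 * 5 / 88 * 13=-17615 / 44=-400.34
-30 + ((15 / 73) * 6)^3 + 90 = 24070020 / 389017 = 61.87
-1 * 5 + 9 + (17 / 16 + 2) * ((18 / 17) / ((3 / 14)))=1301 / 68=19.13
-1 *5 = -5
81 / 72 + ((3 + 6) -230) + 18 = -1615 / 8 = -201.88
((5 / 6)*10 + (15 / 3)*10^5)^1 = 1500025 / 3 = 500008.33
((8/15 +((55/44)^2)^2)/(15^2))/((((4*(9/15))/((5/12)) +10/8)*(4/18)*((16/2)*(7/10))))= 11423/7537152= 0.00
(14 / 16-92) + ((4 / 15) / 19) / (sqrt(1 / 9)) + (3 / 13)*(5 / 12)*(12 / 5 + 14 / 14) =-896669 / 9880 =-90.76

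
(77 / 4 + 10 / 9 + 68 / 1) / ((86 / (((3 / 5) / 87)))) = 3181 / 448920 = 0.01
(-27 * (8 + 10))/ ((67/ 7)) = -3402/ 67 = -50.78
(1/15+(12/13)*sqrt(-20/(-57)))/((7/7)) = 1/15+8*sqrt(285)/247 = 0.61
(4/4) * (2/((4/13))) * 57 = 741/2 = 370.50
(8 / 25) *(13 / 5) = 104 / 125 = 0.83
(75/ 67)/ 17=75/ 1139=0.07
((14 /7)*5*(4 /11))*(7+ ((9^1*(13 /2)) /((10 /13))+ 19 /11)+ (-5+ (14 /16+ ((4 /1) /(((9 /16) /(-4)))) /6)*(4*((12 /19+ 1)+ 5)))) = -82.79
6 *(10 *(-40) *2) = -4800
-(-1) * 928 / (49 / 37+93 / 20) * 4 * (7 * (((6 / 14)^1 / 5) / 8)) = 206016 / 4421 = 46.60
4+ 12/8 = 11/2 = 5.50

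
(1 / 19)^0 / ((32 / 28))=7 / 8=0.88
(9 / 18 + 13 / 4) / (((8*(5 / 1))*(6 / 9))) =9 / 64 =0.14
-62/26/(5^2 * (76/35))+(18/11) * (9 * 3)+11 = 2996193/54340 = 55.14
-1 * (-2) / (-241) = -2 / 241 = -0.01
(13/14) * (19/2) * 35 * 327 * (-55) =-22211475/4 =-5552868.75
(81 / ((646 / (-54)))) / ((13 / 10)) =-21870 / 4199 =-5.21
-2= -2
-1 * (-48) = 48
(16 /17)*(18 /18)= 16 /17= 0.94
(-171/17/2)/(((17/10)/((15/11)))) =-12825/3179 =-4.03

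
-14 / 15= -0.93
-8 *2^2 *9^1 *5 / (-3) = 480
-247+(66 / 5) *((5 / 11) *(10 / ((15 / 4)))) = -231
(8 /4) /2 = 1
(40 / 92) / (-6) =-5 / 69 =-0.07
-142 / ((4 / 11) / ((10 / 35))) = -781 / 7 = -111.57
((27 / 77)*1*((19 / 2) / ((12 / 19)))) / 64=3249 / 39424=0.08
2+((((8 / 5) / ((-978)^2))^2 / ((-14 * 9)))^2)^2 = 2.00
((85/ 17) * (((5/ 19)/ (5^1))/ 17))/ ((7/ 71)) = 355/ 2261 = 0.16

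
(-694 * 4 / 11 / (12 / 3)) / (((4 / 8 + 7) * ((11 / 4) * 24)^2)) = -347 / 179685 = -0.00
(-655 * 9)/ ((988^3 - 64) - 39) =-1965/ 321476723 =-0.00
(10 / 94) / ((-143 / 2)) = -10 / 6721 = -0.00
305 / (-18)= -305 / 18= -16.94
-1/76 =-0.01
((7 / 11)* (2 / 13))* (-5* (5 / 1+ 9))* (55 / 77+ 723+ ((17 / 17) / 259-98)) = -22688540 / 5291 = -4288.14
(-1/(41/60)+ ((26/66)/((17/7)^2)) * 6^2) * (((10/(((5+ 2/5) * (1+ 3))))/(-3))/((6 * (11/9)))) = -0.02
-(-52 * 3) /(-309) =-52 /103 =-0.50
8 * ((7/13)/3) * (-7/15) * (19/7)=-1064/585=-1.82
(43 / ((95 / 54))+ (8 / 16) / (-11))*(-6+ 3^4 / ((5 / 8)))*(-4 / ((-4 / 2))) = 31511202 / 5225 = 6030.85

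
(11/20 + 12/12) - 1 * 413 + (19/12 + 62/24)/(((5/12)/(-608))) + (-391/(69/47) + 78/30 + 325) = -385811/60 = -6430.18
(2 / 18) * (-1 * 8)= -8 / 9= -0.89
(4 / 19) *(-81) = -324 / 19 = -17.05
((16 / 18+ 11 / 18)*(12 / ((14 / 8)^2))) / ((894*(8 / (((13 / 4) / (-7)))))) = -39 / 102214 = -0.00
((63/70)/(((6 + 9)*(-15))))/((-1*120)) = 1/30000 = 0.00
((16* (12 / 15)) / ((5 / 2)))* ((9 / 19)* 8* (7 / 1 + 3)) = 18432 / 95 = 194.02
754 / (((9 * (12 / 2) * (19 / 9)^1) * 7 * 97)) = 377 / 38703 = 0.01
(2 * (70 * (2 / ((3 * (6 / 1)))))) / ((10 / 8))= 112 / 9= 12.44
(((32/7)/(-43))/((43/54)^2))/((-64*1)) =1458/556549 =0.00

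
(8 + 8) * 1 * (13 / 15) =208 / 15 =13.87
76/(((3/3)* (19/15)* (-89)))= -60/89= -0.67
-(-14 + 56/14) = 10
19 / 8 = 2.38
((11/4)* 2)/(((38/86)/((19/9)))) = 473/18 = 26.28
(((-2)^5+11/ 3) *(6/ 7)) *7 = -170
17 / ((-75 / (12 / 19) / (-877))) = 59636 / 475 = 125.55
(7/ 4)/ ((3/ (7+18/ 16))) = 4.74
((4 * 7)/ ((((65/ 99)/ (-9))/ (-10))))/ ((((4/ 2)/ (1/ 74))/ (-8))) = -99792/ 481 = -207.47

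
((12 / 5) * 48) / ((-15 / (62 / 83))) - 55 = -126029 / 2075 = -60.74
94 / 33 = 2.85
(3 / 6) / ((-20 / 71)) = -71 / 40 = -1.78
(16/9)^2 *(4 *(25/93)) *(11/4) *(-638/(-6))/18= 11228800/203391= 55.21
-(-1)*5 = 5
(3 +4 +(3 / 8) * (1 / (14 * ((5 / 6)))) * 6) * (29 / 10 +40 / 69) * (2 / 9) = 345401 / 62100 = 5.56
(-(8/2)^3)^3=-262144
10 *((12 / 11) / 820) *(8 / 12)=4 / 451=0.01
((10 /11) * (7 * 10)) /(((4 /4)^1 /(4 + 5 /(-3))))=4900 /33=148.48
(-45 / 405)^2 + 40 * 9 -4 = 28837 / 81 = 356.01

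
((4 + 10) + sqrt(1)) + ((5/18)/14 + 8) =5801/252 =23.02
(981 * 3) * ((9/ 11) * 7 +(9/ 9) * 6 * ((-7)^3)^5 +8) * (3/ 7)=-2766470557703592123/ 77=-35928189061085611.99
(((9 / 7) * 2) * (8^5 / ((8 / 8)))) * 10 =5898240 / 7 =842605.71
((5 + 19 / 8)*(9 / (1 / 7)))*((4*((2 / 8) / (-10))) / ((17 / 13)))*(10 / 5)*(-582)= 14061411 / 340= 41357.09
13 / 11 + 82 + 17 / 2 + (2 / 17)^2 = 583001 / 6358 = 91.70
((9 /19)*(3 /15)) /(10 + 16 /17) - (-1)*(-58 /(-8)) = 85507 /11780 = 7.26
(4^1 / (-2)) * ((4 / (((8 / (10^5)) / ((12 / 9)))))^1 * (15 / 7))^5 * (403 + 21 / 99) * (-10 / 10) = 26612000000000000000000000000000000 / 554631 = 47981450730305374203749880000.00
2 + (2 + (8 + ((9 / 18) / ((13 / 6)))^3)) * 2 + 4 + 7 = 72555 / 2197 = 33.02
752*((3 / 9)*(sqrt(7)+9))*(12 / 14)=1504*sqrt(7) / 7+13536 / 7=2502.17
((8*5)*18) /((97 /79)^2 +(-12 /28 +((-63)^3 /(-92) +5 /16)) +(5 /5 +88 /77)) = 3858435840 /14584011667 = 0.26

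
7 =7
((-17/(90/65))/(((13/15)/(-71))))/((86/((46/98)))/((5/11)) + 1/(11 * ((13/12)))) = 99245575/39780012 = 2.49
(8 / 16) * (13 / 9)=13 / 18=0.72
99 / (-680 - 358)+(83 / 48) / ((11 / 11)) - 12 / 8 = 1111 / 8304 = 0.13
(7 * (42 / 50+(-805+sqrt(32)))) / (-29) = 140728 / 725 - 28 * sqrt(2) / 29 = 192.74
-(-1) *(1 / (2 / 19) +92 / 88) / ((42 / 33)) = 58 / 7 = 8.29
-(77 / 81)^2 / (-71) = 5929 / 465831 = 0.01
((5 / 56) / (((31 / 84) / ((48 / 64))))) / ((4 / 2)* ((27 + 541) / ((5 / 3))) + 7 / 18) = 2025 / 7610996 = 0.00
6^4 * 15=19440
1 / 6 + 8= 49 / 6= 8.17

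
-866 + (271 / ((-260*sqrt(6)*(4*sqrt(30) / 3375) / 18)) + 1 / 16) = -109755*sqrt(5) / 208 -13855 / 16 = -2045.84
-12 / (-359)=12 / 359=0.03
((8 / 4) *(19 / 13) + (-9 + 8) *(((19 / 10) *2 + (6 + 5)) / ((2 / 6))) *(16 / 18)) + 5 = -6151 / 195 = -31.54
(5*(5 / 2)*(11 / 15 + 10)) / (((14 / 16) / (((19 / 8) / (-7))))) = -2185 / 42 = -52.02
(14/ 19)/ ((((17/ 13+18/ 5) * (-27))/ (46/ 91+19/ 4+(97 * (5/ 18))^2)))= -53901070/ 13255407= -4.07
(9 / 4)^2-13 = -127 / 16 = -7.94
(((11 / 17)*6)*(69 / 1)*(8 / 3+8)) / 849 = 16192 / 4811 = 3.37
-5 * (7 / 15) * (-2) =14 / 3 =4.67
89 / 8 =11.12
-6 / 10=-3 / 5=-0.60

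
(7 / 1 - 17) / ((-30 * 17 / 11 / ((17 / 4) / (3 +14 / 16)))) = 22 / 93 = 0.24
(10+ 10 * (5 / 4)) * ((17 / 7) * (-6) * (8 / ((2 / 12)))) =-110160 / 7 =-15737.14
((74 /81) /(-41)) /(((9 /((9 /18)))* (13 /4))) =-148 /388557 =-0.00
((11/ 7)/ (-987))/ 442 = -11/ 3053778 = -0.00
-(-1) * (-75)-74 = -149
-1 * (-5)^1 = 5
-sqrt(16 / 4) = -2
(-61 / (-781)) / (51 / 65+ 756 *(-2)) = -3965 / 76716849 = -0.00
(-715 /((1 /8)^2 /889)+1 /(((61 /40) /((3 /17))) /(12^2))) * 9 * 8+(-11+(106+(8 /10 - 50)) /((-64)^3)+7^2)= -995288030050459547 /339804160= -2929004842.23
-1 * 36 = -36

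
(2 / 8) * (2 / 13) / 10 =1 / 260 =0.00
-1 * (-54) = 54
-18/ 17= -1.06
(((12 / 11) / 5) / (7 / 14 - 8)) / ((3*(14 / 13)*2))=-26 / 5775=-0.00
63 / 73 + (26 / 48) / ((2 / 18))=3351 / 584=5.74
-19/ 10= -1.90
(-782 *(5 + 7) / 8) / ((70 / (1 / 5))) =-1173 / 350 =-3.35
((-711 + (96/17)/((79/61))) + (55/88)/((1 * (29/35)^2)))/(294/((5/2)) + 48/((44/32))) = -350721827555/75791485152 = -4.63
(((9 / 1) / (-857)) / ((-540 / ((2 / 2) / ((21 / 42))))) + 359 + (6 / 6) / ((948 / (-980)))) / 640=242353913 / 433299200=0.56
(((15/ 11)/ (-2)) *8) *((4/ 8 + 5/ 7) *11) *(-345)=175950/ 7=25135.71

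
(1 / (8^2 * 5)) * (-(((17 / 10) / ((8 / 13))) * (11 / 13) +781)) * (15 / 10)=-188001 / 51200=-3.67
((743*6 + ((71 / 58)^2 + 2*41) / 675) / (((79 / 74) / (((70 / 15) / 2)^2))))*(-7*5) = -128471773356899 / 161446770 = -795753.13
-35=-35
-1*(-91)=91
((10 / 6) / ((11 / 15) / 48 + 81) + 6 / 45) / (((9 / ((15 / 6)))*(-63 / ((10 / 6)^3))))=-8416375 / 2678967837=-0.00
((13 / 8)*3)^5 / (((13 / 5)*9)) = 3855735 / 32768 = 117.67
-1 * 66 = -66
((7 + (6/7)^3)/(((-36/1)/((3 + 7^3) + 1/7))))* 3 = -6340991/28812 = -220.08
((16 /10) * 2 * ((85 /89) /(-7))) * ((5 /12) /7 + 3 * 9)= -154564 /13083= -11.81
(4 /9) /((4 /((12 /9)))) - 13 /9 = -35 /27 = -1.30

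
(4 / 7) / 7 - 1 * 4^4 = -12540 / 49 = -255.92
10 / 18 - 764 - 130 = -893.44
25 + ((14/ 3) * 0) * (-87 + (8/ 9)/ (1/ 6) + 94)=25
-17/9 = -1.89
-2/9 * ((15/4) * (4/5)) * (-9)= 6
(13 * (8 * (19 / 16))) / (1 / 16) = 1976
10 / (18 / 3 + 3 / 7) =1.56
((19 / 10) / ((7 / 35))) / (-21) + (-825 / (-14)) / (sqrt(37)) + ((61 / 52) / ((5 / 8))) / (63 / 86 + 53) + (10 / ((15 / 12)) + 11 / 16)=834635267 / 100922640 + 825* sqrt(37) / 518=17.96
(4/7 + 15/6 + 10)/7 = 183/98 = 1.87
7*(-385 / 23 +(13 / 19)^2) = -945686 / 8303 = -113.90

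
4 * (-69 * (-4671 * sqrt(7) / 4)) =322299 * sqrt(7) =852723.00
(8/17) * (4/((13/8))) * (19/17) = 4864/3757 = 1.29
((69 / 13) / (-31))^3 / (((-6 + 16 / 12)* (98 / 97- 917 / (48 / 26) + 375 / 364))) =-0.00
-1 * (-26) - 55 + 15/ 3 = -24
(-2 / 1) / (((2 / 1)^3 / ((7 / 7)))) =-1 / 4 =-0.25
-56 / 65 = -0.86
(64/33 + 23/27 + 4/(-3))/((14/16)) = 3464/2079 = 1.67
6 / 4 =3 / 2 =1.50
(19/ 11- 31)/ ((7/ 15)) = -690/ 11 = -62.73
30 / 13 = 2.31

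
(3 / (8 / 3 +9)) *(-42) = -54 / 5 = -10.80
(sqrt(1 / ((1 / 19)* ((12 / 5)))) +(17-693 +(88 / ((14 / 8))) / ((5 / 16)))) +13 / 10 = -7193 / 14 +sqrt(285) / 6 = -510.97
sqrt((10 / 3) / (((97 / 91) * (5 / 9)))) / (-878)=-sqrt(52962) / 85166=-0.00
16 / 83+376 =31224 / 83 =376.19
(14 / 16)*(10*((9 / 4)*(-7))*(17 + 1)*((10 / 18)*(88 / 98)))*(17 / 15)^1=-1402.50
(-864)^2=746496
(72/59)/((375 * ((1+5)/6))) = 24/7375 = 0.00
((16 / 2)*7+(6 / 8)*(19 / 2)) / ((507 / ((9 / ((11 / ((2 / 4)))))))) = 1515 / 29744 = 0.05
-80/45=-1.78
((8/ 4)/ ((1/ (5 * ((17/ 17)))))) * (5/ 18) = 25/ 9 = 2.78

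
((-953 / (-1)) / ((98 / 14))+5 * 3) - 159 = -55 / 7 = -7.86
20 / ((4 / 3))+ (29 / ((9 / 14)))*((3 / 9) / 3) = 1621 / 81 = 20.01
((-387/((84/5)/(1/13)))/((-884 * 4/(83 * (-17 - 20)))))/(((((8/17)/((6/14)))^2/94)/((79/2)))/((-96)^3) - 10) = 0.15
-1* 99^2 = -9801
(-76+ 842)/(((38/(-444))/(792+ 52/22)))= -1485914376/209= -7109638.16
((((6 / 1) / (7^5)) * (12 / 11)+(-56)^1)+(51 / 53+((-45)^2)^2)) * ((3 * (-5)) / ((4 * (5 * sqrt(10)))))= -15067258825587 * sqrt(10) / 48992405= -972535.56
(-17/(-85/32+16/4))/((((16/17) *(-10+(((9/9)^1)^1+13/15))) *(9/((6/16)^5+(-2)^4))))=757947295/257851392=2.94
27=27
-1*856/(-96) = 107/12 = 8.92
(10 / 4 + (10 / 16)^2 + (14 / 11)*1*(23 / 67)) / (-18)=-156953 / 849024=-0.18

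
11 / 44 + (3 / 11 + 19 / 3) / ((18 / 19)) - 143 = -161303 / 1188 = -135.78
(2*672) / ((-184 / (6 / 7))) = -144 / 23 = -6.26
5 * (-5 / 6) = -25 / 6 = -4.17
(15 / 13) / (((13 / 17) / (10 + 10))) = 5100 / 169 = 30.18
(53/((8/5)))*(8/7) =265/7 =37.86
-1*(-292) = 292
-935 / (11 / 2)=-170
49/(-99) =-0.49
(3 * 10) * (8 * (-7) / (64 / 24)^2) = -945 / 4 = -236.25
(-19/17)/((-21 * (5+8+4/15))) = 0.00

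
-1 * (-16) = 16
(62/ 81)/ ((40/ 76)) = 589/ 405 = 1.45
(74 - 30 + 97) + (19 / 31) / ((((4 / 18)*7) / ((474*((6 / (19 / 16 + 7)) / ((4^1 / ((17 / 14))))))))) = 36324957 / 198989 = 182.55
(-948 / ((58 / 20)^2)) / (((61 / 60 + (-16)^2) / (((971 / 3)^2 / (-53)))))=595875512000 / 687360233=866.90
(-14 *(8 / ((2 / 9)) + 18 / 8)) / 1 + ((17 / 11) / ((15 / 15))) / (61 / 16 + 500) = -94966097 / 177342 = -535.50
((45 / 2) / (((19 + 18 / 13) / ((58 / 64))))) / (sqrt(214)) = 3393 * sqrt(214) / 725888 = 0.07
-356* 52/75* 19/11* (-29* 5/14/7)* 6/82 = 5100056/110495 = 46.16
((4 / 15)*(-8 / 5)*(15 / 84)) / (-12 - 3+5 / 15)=2 / 385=0.01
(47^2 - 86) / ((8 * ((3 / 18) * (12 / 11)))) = 1459.56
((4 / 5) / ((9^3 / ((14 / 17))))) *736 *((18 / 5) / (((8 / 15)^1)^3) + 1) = 1019291 / 61965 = 16.45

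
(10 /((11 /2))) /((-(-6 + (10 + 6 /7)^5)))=-168070 /13944834937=-0.00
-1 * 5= -5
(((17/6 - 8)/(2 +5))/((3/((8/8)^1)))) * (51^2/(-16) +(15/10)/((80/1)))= 268739/6720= 39.99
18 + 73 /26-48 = -707 /26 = -27.19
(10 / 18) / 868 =5 / 7812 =0.00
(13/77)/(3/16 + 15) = 208/18711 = 0.01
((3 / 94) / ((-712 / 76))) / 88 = -57 / 1472416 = -0.00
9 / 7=1.29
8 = 8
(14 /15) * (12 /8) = 7 /5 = 1.40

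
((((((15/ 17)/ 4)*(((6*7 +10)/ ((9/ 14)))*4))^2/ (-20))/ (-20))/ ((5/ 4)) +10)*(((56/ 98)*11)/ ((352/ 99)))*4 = 1444003/ 10115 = 142.76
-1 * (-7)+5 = 12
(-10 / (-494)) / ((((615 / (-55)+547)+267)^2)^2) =73205 / 1502230213061860087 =0.00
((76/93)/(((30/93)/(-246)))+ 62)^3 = -22093422616/125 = -176747380.93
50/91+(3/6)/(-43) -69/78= -1357/3913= -0.35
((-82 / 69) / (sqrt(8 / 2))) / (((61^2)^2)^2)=-41 / 13227804596812389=-0.00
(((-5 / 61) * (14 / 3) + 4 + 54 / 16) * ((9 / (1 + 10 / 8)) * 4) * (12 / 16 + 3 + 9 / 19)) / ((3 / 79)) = 86533361 / 6954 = 12443.68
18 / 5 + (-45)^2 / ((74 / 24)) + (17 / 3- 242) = 235333 / 555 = 424.02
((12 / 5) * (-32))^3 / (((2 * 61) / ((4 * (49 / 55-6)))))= 31822184448 / 419375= 75880.02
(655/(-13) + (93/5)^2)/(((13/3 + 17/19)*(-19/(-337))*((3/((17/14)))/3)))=825508797/677950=1217.65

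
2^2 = 4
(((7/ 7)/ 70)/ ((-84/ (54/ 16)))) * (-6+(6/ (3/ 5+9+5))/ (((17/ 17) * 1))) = 459/ 143080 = 0.00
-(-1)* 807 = 807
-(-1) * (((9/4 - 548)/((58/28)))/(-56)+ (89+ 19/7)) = 313169/3248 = 96.42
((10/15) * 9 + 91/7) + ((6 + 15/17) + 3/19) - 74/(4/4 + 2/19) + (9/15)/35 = -6934768/169575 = -40.89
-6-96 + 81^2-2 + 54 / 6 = 6466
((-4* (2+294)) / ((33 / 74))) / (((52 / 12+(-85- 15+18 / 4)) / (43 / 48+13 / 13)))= 996632 / 18051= 55.21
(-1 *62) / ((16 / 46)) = -713 / 4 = -178.25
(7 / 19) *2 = 14 / 19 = 0.74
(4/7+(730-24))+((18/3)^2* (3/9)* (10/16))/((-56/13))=78941/112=704.83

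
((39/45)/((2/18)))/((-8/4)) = -39/10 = -3.90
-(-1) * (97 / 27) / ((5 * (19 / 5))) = 97 / 513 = 0.19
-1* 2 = -2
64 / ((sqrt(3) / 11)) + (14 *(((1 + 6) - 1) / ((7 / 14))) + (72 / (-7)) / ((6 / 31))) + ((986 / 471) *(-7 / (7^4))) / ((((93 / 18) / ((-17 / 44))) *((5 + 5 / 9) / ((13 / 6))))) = 210914692059 / 1836319100 + 704 *sqrt(3) / 3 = 521.31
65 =65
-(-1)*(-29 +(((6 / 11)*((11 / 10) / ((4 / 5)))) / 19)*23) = -2135 / 76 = -28.09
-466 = -466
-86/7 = -12.29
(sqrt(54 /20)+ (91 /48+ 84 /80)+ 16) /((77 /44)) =6 * sqrt(30) /35+ 4547 /420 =11.77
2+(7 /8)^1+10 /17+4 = 1015 /136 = 7.46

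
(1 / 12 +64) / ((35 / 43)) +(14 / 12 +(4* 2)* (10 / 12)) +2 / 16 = 24273 / 280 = 86.69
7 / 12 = 0.58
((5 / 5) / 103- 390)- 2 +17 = -38624 / 103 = -374.99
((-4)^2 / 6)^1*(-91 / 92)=-182 / 69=-2.64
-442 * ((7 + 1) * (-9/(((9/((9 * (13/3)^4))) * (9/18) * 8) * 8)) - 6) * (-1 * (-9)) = 6359717/2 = 3179858.50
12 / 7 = 1.71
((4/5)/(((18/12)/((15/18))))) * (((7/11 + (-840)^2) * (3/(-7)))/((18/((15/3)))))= -11088010/297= -37333.37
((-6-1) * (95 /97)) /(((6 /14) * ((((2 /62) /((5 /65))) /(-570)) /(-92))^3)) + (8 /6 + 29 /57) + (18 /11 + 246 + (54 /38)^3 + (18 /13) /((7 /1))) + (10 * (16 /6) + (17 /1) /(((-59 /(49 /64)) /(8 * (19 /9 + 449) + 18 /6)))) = -119645834805965520290244247153145 /3824968071532608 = -31280217917747273.66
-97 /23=-4.22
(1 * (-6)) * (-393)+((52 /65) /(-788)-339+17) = 2005459 /985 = 2036.00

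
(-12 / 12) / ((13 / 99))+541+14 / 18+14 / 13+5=63208 / 117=540.24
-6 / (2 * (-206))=0.01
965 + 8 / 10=4829 / 5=965.80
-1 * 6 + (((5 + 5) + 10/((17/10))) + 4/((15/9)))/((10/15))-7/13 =23078/1105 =20.89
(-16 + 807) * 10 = 7910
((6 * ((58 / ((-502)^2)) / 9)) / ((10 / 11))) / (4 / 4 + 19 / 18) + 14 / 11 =163183117 / 128207035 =1.27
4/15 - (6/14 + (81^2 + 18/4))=-1378789/210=-6565.66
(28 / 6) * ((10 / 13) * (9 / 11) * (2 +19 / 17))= 22260 / 2431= 9.16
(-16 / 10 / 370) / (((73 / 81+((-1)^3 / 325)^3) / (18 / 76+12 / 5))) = -0.01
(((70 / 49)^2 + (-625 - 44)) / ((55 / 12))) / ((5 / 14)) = -71304 / 175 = -407.45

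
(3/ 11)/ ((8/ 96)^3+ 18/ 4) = 5184/ 85547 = 0.06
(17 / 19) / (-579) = -17 / 11001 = -0.00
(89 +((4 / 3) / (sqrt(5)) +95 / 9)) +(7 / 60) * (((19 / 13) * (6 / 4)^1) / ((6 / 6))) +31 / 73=4 * sqrt(5) / 15 +34244621 / 341640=100.83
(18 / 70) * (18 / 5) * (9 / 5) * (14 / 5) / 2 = 1458 / 625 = 2.33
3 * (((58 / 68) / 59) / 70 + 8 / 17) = 198327 / 140420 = 1.41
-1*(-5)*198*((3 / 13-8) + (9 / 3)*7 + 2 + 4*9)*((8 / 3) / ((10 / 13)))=175824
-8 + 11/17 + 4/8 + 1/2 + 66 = 1014/17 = 59.65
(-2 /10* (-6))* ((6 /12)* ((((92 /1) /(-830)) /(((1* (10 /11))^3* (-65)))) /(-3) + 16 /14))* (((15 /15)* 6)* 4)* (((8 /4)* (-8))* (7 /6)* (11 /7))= -56933484784 /118015625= -482.42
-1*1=-1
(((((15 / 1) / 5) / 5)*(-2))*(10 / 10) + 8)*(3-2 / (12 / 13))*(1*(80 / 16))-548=-1559 / 3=-519.67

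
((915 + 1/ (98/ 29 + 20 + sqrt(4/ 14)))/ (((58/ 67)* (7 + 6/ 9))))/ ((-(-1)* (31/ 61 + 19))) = 265313130624/ 37539997285 - 355569* sqrt(14)/ 176049642440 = 7.07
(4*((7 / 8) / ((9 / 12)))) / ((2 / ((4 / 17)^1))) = 28 / 51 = 0.55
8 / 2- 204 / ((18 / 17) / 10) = -5768 / 3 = -1922.67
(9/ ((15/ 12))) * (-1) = -36/ 5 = -7.20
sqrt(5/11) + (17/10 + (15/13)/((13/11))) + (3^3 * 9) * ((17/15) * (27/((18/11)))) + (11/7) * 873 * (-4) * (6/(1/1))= -167854658/5915 + sqrt(55)/11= -28377.12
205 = 205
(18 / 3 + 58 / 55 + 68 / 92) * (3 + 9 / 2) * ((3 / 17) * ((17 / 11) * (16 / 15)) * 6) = 1419696 / 13915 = 102.03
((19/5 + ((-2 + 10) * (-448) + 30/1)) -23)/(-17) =17866/85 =210.19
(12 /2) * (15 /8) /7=45 /28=1.61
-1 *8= -8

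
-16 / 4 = -4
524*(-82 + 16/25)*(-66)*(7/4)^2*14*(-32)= -96511770432/25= -3860470817.28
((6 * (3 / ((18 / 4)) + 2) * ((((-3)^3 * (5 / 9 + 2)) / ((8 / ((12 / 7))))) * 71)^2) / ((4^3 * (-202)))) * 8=-216001809 / 19796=-10911.39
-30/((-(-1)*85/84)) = -504/17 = -29.65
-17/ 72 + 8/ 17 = 287/ 1224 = 0.23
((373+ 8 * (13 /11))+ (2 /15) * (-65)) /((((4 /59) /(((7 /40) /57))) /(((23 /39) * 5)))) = 117170165 /2347488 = 49.91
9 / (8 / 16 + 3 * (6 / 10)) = 3.91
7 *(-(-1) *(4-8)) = -28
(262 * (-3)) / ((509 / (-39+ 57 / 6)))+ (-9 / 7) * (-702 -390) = 737823 / 509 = 1449.55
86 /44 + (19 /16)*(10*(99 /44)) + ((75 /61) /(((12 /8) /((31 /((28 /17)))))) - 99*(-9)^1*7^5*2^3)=18006470318495 /150304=119800340.10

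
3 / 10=0.30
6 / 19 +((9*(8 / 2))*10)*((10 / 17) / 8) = 8652 / 323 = 26.79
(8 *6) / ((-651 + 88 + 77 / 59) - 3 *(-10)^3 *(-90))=-708 / 3990785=-0.00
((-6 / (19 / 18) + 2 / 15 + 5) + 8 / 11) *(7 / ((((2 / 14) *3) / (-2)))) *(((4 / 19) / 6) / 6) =-54194 / 1608255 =-0.03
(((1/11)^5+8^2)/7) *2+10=31888100/1127357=28.29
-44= -44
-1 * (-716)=716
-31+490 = 459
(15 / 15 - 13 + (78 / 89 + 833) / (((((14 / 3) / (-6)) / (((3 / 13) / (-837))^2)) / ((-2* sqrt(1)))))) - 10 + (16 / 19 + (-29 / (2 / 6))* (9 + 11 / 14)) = -30192361622861 / 34603835994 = -872.51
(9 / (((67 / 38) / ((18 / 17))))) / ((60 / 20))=2052 / 1139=1.80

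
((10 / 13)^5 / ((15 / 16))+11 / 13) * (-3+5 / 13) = -42925442 / 14480427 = -2.96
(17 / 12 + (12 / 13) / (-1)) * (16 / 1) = 308 / 39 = 7.90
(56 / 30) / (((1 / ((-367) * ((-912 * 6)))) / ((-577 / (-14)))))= 772496832 / 5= 154499366.40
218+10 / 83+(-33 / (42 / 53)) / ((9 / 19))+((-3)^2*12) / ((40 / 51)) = 7004449 / 26145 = 267.91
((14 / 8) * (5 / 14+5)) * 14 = 525 / 4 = 131.25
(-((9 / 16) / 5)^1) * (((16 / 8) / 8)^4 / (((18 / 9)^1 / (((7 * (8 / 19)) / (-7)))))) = 9 / 97280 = 0.00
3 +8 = 11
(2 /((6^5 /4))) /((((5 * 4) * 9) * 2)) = 0.00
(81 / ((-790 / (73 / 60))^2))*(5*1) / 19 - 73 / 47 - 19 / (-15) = -38317970299 / 133757112000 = -0.29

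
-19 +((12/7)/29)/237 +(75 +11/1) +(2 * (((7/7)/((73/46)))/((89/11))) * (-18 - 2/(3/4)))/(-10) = 105216853529/1562885835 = 67.32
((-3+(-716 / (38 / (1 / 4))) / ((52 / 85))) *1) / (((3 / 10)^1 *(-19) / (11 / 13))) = 1162865 / 732108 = 1.59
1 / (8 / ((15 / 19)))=15 / 152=0.10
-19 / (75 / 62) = -1178 / 75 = -15.71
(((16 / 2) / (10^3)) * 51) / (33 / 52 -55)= -0.01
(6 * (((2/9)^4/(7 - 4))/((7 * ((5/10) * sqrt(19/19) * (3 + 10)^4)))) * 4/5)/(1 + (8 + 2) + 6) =0.00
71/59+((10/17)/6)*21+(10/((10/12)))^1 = 15308/1003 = 15.26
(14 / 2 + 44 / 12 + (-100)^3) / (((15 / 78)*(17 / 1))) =-77999168 / 255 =-305879.09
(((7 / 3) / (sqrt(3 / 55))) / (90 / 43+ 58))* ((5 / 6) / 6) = 1505* sqrt(165) / 837216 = 0.02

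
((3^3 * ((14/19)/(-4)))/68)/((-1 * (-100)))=-189/258400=-0.00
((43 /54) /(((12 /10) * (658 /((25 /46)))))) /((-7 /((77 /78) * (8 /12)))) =-59125 /1147399344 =-0.00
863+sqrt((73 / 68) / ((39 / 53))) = sqrt(2565147) / 1326+863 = 864.21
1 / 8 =0.12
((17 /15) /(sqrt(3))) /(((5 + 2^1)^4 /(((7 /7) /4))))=17*sqrt(3) /432180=0.00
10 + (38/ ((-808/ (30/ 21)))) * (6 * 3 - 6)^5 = -11812450/ 707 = -16707.85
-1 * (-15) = 15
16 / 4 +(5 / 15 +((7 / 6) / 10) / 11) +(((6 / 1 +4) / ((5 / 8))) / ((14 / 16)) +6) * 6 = 150.06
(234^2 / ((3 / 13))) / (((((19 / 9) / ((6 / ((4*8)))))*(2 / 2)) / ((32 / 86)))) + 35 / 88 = 7841.83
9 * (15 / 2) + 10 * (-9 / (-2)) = 225 / 2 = 112.50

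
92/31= 2.97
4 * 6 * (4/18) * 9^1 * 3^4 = 3888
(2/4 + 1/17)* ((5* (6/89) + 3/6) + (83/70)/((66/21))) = 451763/665720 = 0.68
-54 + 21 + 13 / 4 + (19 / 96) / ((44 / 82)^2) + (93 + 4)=3156643 / 46464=67.94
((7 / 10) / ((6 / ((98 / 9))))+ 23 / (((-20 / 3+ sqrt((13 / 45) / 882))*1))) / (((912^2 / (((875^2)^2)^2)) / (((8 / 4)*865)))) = -61710269164274156510829925537109375 / 39614011289856 - 47852695659697055816650390625*sqrt(130) / 81510311296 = -1564482641846414361733.68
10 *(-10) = -100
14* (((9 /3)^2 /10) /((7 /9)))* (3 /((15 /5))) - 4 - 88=-379 /5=-75.80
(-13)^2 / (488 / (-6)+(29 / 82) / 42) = -2.08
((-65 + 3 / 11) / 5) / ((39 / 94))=-66928 / 2145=-31.20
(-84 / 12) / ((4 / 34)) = -119 / 2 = -59.50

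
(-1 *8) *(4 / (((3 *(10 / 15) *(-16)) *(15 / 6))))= 2 / 5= 0.40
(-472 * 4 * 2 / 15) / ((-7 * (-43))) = -3776 / 4515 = -0.84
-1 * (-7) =7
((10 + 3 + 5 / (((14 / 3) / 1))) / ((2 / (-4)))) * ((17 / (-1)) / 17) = 197 / 7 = 28.14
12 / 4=3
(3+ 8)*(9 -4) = 55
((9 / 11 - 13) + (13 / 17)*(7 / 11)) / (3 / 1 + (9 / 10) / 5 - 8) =109350 / 45067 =2.43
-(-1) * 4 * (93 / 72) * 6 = 31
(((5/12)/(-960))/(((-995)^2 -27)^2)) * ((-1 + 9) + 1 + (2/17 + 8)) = -97/12796133898292224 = -0.00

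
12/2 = 6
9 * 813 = 7317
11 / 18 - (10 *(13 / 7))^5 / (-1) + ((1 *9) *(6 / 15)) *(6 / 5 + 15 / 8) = 33416546691991 / 15126300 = 2209168.58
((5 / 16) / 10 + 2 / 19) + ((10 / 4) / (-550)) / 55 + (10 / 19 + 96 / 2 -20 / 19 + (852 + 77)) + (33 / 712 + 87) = 1063.66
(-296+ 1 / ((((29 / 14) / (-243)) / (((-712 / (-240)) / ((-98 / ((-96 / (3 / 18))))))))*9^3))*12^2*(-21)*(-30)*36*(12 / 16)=-21225307392 / 29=-731907151.45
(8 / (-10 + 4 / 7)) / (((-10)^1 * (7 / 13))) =26 / 165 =0.16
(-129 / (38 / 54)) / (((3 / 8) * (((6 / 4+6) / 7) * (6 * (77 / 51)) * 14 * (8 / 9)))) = -4.05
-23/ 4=-5.75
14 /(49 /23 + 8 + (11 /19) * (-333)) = -3059 /39911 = -0.08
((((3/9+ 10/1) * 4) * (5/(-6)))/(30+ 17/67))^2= 431392900/332807049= 1.30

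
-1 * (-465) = 465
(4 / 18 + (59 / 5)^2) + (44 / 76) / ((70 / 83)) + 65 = 12278149 / 59850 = 205.15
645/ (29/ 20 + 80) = 4300/ 543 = 7.92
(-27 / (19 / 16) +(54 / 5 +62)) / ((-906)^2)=0.00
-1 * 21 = -21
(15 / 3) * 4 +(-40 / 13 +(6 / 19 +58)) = 75.24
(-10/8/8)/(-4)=5/128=0.04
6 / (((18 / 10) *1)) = 10 / 3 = 3.33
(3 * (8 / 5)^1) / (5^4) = 24 / 3125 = 0.01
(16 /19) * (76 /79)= 64 /79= 0.81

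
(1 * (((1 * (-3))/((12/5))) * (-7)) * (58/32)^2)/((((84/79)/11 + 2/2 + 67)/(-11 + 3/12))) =-1099897645/242384896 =-4.54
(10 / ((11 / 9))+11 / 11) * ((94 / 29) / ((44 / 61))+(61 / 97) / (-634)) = 4450965162 / 107898241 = 41.25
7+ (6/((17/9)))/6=128/17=7.53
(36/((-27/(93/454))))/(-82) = 31/9307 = 0.00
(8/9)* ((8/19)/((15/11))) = 704/2565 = 0.27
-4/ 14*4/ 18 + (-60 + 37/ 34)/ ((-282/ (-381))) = -16038787/ 201348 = -79.66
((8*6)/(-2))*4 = -96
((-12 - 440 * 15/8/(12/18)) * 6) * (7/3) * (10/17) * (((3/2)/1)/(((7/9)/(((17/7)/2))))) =-48195/2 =-24097.50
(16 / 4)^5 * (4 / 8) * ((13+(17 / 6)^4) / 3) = 3211808 / 243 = 13217.32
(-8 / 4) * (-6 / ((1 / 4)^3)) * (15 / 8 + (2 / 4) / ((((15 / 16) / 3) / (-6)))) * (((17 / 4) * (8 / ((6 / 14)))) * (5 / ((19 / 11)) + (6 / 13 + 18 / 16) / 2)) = -428749860 / 247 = -1735829.39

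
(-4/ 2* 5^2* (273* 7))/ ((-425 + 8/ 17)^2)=-563550/ 1062961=-0.53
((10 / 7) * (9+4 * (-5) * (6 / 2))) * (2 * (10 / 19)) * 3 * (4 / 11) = -122400 / 1463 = -83.66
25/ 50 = 1/ 2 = 0.50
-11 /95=-0.12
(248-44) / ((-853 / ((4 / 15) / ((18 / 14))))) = -0.05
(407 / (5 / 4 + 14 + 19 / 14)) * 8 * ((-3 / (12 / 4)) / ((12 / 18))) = -45584 / 155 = -294.09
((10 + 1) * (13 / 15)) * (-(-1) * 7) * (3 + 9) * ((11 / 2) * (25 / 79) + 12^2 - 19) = 8018010 / 79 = 101493.80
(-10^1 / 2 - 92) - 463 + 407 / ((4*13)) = -28713 / 52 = -552.17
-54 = -54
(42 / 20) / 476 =3 / 680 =0.00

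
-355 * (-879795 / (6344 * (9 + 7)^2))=192.31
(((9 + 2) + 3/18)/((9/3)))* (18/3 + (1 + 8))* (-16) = -2680/3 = -893.33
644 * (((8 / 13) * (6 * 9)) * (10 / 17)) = 2782080 / 221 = 12588.60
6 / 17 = 0.35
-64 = -64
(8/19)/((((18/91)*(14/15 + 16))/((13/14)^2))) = 0.11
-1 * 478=-478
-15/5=-3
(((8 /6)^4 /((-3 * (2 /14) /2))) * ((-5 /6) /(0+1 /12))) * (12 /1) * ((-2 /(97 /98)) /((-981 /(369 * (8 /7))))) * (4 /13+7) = 11234.58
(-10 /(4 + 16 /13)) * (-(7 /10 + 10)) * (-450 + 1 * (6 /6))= -624559 /68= -9184.69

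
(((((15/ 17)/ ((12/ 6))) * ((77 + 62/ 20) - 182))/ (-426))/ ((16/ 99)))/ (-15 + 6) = -11209/ 154496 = -0.07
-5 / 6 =-0.83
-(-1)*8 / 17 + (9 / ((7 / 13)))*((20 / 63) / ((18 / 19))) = 6.07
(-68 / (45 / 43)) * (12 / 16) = -731 / 15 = -48.73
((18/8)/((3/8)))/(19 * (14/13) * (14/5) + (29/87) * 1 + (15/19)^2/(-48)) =0.10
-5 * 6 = -30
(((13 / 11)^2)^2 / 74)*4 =57122 / 541717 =0.11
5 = 5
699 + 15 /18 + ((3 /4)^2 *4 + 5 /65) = 109537 /156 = 702.16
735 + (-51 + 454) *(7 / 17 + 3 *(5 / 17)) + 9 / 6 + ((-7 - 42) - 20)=40427 / 34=1189.03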